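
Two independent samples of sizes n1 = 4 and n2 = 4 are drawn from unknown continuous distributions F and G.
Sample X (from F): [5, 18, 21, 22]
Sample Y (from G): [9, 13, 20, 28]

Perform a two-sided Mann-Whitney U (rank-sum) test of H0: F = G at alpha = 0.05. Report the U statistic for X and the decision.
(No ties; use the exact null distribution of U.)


Step 1: Combine and sort all 8 observations; assign midranks.
sorted (value, group): (5,X), (9,Y), (13,Y), (18,X), (20,Y), (21,X), (22,X), (28,Y)
ranks: 5->1, 9->2, 13->3, 18->4, 20->5, 21->6, 22->7, 28->8
Step 2: Rank sum for X: R1 = 1 + 4 + 6 + 7 = 18.
Step 3: U_X = R1 - n1(n1+1)/2 = 18 - 4*5/2 = 18 - 10 = 8.
       U_Y = n1*n2 - U_X = 16 - 8 = 8.
Step 4: No ties, so the exact null distribution of U (based on enumerating the C(8,4) = 70 equally likely rank assignments) gives the two-sided p-value.
Step 5: p-value = 1.000000; compare to alpha = 0.05. fail to reject H0.

U_X = 8, p = 1.000000, fail to reject H0 at alpha = 0.05.


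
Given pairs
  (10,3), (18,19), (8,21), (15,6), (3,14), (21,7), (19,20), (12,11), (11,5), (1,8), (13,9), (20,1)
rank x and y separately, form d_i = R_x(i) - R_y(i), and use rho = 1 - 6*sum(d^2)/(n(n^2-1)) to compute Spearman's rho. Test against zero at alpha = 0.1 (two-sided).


Step 1: Rank x and y separately (midranks; no ties here).
rank(x): 10->4, 18->9, 8->3, 15->8, 3->2, 21->12, 19->10, 12->6, 11->5, 1->1, 13->7, 20->11
rank(y): 3->2, 19->10, 21->12, 6->4, 14->9, 7->5, 20->11, 11->8, 5->3, 8->6, 9->7, 1->1
Step 2: d_i = R_x(i) - R_y(i); compute d_i^2.
  (4-2)^2=4, (9-10)^2=1, (3-12)^2=81, (8-4)^2=16, (2-9)^2=49, (12-5)^2=49, (10-11)^2=1, (6-8)^2=4, (5-3)^2=4, (1-6)^2=25, (7-7)^2=0, (11-1)^2=100
sum(d^2) = 334.
Step 3: rho = 1 - 6*334 / (12*(12^2 - 1)) = 1 - 2004/1716 = -0.167832.
Step 4: Under H0, t = rho * sqrt((n-2)/(1-rho^2)) = -0.5384 ~ t(10).
Step 5: Two-sided p-value from the t-distribution with 10 df = 0.602099.
Step 6: alpha = 0.1. fail to reject H0.

rho = -0.1678, p = 0.602099, fail to reject H0 at alpha = 0.1.


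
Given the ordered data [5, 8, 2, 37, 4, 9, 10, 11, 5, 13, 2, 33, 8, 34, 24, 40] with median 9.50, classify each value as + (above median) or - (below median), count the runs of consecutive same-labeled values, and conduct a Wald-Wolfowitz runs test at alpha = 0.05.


Step 1: Compute median = 9.50; label A = above, B = below.
Labels in order: BBBABBAABABABAAA  (n_A = 8, n_B = 8)
Step 2: Count runs R = 10.
Step 3: Under H0 (random ordering), E[R] = 2*n_A*n_B/(n_A+n_B) + 1 = 2*8*8/16 + 1 = 9.0000.
        Var[R] = 2*n_A*n_B*(2*n_A*n_B - n_A - n_B) / ((n_A+n_B)^2 * (n_A+n_B-1)) = 14336/3840 = 3.7333.
        SD[R] = 1.9322.
Step 4: Continuity-corrected z = (R - 0.5 - E[R]) / SD[R] = (10 - 0.5 - 9.0000) / 1.9322 = 0.2588.
Step 5: Two-sided p-value via normal approximation = 2*(1 - Phi(|z|)) = 0.795809.
Step 6: alpha = 0.05. fail to reject H0.

R = 10, z = 0.2588, p = 0.795809, fail to reject H0.


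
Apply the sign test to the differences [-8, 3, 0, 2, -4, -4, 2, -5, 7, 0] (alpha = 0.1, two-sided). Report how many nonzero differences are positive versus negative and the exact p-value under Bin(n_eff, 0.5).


Step 1: Discard zero differences. Original n = 10; n_eff = number of nonzero differences = 8.
Nonzero differences (with sign): -8, +3, +2, -4, -4, +2, -5, +7
Step 2: Count signs: positive = 4, negative = 4.
Step 3: Under H0: P(positive) = 0.5, so the number of positives S ~ Bin(8, 0.5).
Step 4: Two-sided exact p-value = sum of Bin(8,0.5) probabilities at or below the observed probability = 1.000000.
Step 5: alpha = 0.1. fail to reject H0.

n_eff = 8, pos = 4, neg = 4, p = 1.000000, fail to reject H0.


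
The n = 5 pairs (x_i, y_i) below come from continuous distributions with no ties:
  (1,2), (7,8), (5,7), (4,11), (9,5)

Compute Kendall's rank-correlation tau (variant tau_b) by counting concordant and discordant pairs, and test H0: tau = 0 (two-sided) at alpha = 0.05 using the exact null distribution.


Step 1: Enumerate the 10 unordered pairs (i,j) with i<j and classify each by sign(x_j-x_i) * sign(y_j-y_i).
  (1,2):dx=+6,dy=+6->C; (1,3):dx=+4,dy=+5->C; (1,4):dx=+3,dy=+9->C; (1,5):dx=+8,dy=+3->C
  (2,3):dx=-2,dy=-1->C; (2,4):dx=-3,dy=+3->D; (2,5):dx=+2,dy=-3->D; (3,4):dx=-1,dy=+4->D
  (3,5):dx=+4,dy=-2->D; (4,5):dx=+5,dy=-6->D
Step 2: C = 5, D = 5, total pairs = 10.
Step 3: tau = (C - D)/(n(n-1)/2) = (5 - 5)/10 = 0.000000.
Step 4: Exact two-sided p-value (enumerate n! = 120 permutations of y under H0): p = 1.000000.
Step 5: alpha = 0.05. fail to reject H0.

tau_b = 0.0000 (C=5, D=5), p = 1.000000, fail to reject H0.


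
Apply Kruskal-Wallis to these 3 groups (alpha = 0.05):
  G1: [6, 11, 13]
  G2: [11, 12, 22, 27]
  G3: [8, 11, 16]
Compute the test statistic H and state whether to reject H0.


Step 1: Combine all N = 10 observations and assign midranks.
sorted (value, group, rank): (6,G1,1), (8,G3,2), (11,G1,4), (11,G2,4), (11,G3,4), (12,G2,6), (13,G1,7), (16,G3,8), (22,G2,9), (27,G2,10)
Step 2: Sum ranks within each group.
R_1 = 12 (n_1 = 3)
R_2 = 29 (n_2 = 4)
R_3 = 14 (n_3 = 3)
Step 3: H = 12/(N(N+1)) * sum(R_i^2/n_i) - 3(N+1)
     = 12/(10*11) * (12^2/3 + 29^2/4 + 14^2/3) - 3*11
     = 0.109091 * 323.583 - 33
     = 2.300000.
Step 4: Ties present; correction factor C = 1 - 24/(10^3 - 10) = 0.975758. Corrected H = 2.300000 / 0.975758 = 2.357143.
Step 5: Under H0, H ~ chi^2(2); p-value = 0.307718.
Step 6: alpha = 0.05. fail to reject H0.

H = 2.3571, df = 2, p = 0.307718, fail to reject H0.


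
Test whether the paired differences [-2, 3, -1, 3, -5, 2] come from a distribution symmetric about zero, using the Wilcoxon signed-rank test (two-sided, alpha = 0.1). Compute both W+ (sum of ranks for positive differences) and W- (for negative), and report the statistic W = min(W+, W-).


Step 1: Drop any zero differences (none here) and take |d_i|.
|d| = [2, 3, 1, 3, 5, 2]
Step 2: Midrank |d_i| (ties get averaged ranks).
ranks: |2|->2.5, |3|->4.5, |1|->1, |3|->4.5, |5|->6, |2|->2.5
Step 3: Attach original signs; sum ranks with positive sign and with negative sign.
W+ = 4.5 + 4.5 + 2.5 = 11.5
W- = 2.5 + 1 + 6 = 9.5
(Check: W+ + W- = 21 should equal n(n+1)/2 = 21.)
Step 4: Test statistic W = min(W+, W-) = 9.5.
Step 5: Ties in |d|, so use the tie-corrected normal approximation.
        E[W] = n(n+1)/4 = 6*7/4 = 10.5.
        Tie groups: |d|=2 (t=2), |d|=3 (t=2); sum(t^3 - t) = 12.
        Var[W] = n(n+1)(2n+1)/24 - sum(t^3-t)/48 = 546/24 - 12/48 = 22.5.
        z = (W - E[W]) / sqrt(Var[W]) = (9.5 - 10.5) / 4.7434 = -0.2108.
        Two-sided p = 2*Phi(z) = 0.833029.
Step 6: alpha = 0.1. fail to reject H0.

W+ = 11.5, W- = 9.5, W = min = 9.5, p = 0.833029, fail to reject H0.


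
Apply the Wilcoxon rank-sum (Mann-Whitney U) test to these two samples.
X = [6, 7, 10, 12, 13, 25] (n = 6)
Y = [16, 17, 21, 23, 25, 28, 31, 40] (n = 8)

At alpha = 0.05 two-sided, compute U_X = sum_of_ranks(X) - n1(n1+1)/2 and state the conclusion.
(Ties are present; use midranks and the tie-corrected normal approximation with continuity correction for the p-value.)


Step 1: Combine and sort all 14 observations; assign midranks.
sorted (value, group): (6,X), (7,X), (10,X), (12,X), (13,X), (16,Y), (17,Y), (21,Y), (23,Y), (25,X), (25,Y), (28,Y), (31,Y), (40,Y)
ranks: 6->1, 7->2, 10->3, 12->4, 13->5, 16->6, 17->7, 21->8, 23->9, 25->10.5, 25->10.5, 28->12, 31->13, 40->14
Step 2: Rank sum for X: R1 = 1 + 2 + 3 + 4 + 5 + 10.5 = 25.5.
Step 3: U_X = R1 - n1(n1+1)/2 = 25.5 - 6*7/2 = 25.5 - 21 = 4.5.
       U_Y = n1*n2 - U_X = 48 - 4.5 = 43.5.
Step 4: Ties are present, so use the tie-corrected normal approximation (with continuity correction) for the p-value.
Step 5: p-value = 0.014065; compare to alpha = 0.05. reject H0.

U_X = 4.5, p = 0.014065, reject H0 at alpha = 0.05.


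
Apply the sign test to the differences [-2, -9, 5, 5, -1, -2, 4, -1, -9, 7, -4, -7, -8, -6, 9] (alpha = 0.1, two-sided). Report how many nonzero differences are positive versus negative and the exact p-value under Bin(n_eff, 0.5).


Step 1: Discard zero differences. Original n = 15; n_eff = number of nonzero differences = 15.
Nonzero differences (with sign): -2, -9, +5, +5, -1, -2, +4, -1, -9, +7, -4, -7, -8, -6, +9
Step 2: Count signs: positive = 5, negative = 10.
Step 3: Under H0: P(positive) = 0.5, so the number of positives S ~ Bin(15, 0.5).
Step 4: Two-sided exact p-value = sum of Bin(15,0.5) probabilities at or below the observed probability = 0.301758.
Step 5: alpha = 0.1. fail to reject H0.

n_eff = 15, pos = 5, neg = 10, p = 0.301758, fail to reject H0.


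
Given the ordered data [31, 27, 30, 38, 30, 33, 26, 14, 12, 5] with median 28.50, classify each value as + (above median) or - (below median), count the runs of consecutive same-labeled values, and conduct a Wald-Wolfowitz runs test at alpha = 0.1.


Step 1: Compute median = 28.50; label A = above, B = below.
Labels in order: ABAAAABBBB  (n_A = 5, n_B = 5)
Step 2: Count runs R = 4.
Step 3: Under H0 (random ordering), E[R] = 2*n_A*n_B/(n_A+n_B) + 1 = 2*5*5/10 + 1 = 6.0000.
        Var[R] = 2*n_A*n_B*(2*n_A*n_B - n_A - n_B) / ((n_A+n_B)^2 * (n_A+n_B-1)) = 2000/900 = 2.2222.
        SD[R] = 1.4907.
Step 4: Continuity-corrected z = (R + 0.5 - E[R]) / SD[R] = (4 + 0.5 - 6.0000) / 1.4907 = -1.0062.
Step 5: Two-sided p-value via normal approximation = 2*(1 - Phi(|z|)) = 0.314305.
Step 6: alpha = 0.1. fail to reject H0.

R = 4, z = -1.0062, p = 0.314305, fail to reject H0.


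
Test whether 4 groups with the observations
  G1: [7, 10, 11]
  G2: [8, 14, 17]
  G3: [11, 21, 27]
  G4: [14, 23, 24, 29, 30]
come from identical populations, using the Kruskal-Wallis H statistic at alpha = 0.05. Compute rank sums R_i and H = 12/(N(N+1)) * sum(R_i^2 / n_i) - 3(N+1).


Step 1: Combine all N = 14 observations and assign midranks.
sorted (value, group, rank): (7,G1,1), (8,G2,2), (10,G1,3), (11,G1,4.5), (11,G3,4.5), (14,G2,6.5), (14,G4,6.5), (17,G2,8), (21,G3,9), (23,G4,10), (24,G4,11), (27,G3,12), (29,G4,13), (30,G4,14)
Step 2: Sum ranks within each group.
R_1 = 8.5 (n_1 = 3)
R_2 = 16.5 (n_2 = 3)
R_3 = 25.5 (n_3 = 3)
R_4 = 54.5 (n_4 = 5)
Step 3: H = 12/(N(N+1)) * sum(R_i^2/n_i) - 3(N+1)
     = 12/(14*15) * (8.5^2/3 + 16.5^2/3 + 25.5^2/3 + 54.5^2/5) - 3*15
     = 0.057143 * 925.633 - 45
     = 7.893333.
Step 4: Ties present; correction factor C = 1 - 12/(14^3 - 14) = 0.995604. Corrected H = 7.893333 / 0.995604 = 7.928182.
Step 5: Under H0, H ~ chi^2(3); p-value = 0.047520.
Step 6: alpha = 0.05. reject H0.

H = 7.9282, df = 3, p = 0.047520, reject H0.


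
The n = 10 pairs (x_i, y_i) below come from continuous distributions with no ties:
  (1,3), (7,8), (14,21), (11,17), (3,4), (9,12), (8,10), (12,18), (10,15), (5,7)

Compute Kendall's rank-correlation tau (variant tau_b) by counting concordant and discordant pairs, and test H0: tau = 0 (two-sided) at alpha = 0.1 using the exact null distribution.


Step 1: Enumerate the 45 unordered pairs (i,j) with i<j and classify each by sign(x_j-x_i) * sign(y_j-y_i).
  (1,2):dx=+6,dy=+5->C; (1,3):dx=+13,dy=+18->C; (1,4):dx=+10,dy=+14->C; (1,5):dx=+2,dy=+1->C
  (1,6):dx=+8,dy=+9->C; (1,7):dx=+7,dy=+7->C; (1,8):dx=+11,dy=+15->C; (1,9):dx=+9,dy=+12->C
  (1,10):dx=+4,dy=+4->C; (2,3):dx=+7,dy=+13->C; (2,4):dx=+4,dy=+9->C; (2,5):dx=-4,dy=-4->C
  (2,6):dx=+2,dy=+4->C; (2,7):dx=+1,dy=+2->C; (2,8):dx=+5,dy=+10->C; (2,9):dx=+3,dy=+7->C
  (2,10):dx=-2,dy=-1->C; (3,4):dx=-3,dy=-4->C; (3,5):dx=-11,dy=-17->C; (3,6):dx=-5,dy=-9->C
  (3,7):dx=-6,dy=-11->C; (3,8):dx=-2,dy=-3->C; (3,9):dx=-4,dy=-6->C; (3,10):dx=-9,dy=-14->C
  (4,5):dx=-8,dy=-13->C; (4,6):dx=-2,dy=-5->C; (4,7):dx=-3,dy=-7->C; (4,8):dx=+1,dy=+1->C
  (4,9):dx=-1,dy=-2->C; (4,10):dx=-6,dy=-10->C; (5,6):dx=+6,dy=+8->C; (5,7):dx=+5,dy=+6->C
  (5,8):dx=+9,dy=+14->C; (5,9):dx=+7,dy=+11->C; (5,10):dx=+2,dy=+3->C; (6,7):dx=-1,dy=-2->C
  (6,8):dx=+3,dy=+6->C; (6,9):dx=+1,dy=+3->C; (6,10):dx=-4,dy=-5->C; (7,8):dx=+4,dy=+8->C
  (7,9):dx=+2,dy=+5->C; (7,10):dx=-3,dy=-3->C; (8,9):dx=-2,dy=-3->C; (8,10):dx=-7,dy=-11->C
  (9,10):dx=-5,dy=-8->C
Step 2: C = 45, D = 0, total pairs = 45.
Step 3: tau = (C - D)/(n(n-1)/2) = (45 - 0)/45 = 1.000000.
Step 4: Exact two-sided p-value (enumerate n! = 3628800 permutations of y under H0): p = 0.000001.
Step 5: alpha = 0.1. reject H0.

tau_b = 1.0000 (C=45, D=0), p = 0.000001, reject H0.


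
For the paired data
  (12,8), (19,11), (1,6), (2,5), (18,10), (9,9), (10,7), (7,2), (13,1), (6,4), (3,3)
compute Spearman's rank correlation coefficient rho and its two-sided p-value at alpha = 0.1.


Step 1: Rank x and y separately (midranks; no ties here).
rank(x): 12->8, 19->11, 1->1, 2->2, 18->10, 9->6, 10->7, 7->5, 13->9, 6->4, 3->3
rank(y): 8->8, 11->11, 6->6, 5->5, 10->10, 9->9, 7->7, 2->2, 1->1, 4->4, 3->3
Step 2: d_i = R_x(i) - R_y(i); compute d_i^2.
  (8-8)^2=0, (11-11)^2=0, (1-6)^2=25, (2-5)^2=9, (10-10)^2=0, (6-9)^2=9, (7-7)^2=0, (5-2)^2=9, (9-1)^2=64, (4-4)^2=0, (3-3)^2=0
sum(d^2) = 116.
Step 3: rho = 1 - 6*116 / (11*(11^2 - 1)) = 1 - 696/1320 = 0.472727.
Step 4: Under H0, t = rho * sqrt((n-2)/(1-rho^2)) = 1.6094 ~ t(9).
Step 5: Two-sided p-value from the t-distribution with 9 df = 0.141999.
Step 6: alpha = 0.1. fail to reject H0.

rho = 0.4727, p = 0.141999, fail to reject H0 at alpha = 0.1.


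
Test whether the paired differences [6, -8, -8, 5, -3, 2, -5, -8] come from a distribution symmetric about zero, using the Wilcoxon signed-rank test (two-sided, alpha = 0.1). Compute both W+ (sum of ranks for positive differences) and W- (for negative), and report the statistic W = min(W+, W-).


Step 1: Drop any zero differences (none here) and take |d_i|.
|d| = [6, 8, 8, 5, 3, 2, 5, 8]
Step 2: Midrank |d_i| (ties get averaged ranks).
ranks: |6|->5, |8|->7, |8|->7, |5|->3.5, |3|->2, |2|->1, |5|->3.5, |8|->7
Step 3: Attach original signs; sum ranks with positive sign and with negative sign.
W+ = 5 + 3.5 + 1 = 9.5
W- = 7 + 7 + 2 + 3.5 + 7 = 26.5
(Check: W+ + W- = 36 should equal n(n+1)/2 = 36.)
Step 4: Test statistic W = min(W+, W-) = 9.5.
Step 5: Ties in |d|, so use the tie-corrected normal approximation.
        E[W] = n(n+1)/4 = 8*9/4 = 18.
        Tie groups: |d|=5 (t=2), |d|=8 (t=3); sum(t^3 - t) = 30.
        Var[W] = n(n+1)(2n+1)/24 - sum(t^3-t)/48 = 1224/24 - 30/48 = 50.375.
        z = (W - E[W]) / sqrt(Var[W]) = (9.5 - 18) / 7.0975 = -1.1976.
        Two-sided p = 2*Phi(z) = 0.231073.
Step 6: alpha = 0.1. fail to reject H0.

W+ = 9.5, W- = 26.5, W = min = 9.5, p = 0.231073, fail to reject H0.


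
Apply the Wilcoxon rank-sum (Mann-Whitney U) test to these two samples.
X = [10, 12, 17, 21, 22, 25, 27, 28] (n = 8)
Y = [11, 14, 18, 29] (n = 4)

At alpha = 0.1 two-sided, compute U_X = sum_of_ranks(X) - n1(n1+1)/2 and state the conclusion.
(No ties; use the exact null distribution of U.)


Step 1: Combine and sort all 12 observations; assign midranks.
sorted (value, group): (10,X), (11,Y), (12,X), (14,Y), (17,X), (18,Y), (21,X), (22,X), (25,X), (27,X), (28,X), (29,Y)
ranks: 10->1, 11->2, 12->3, 14->4, 17->5, 18->6, 21->7, 22->8, 25->9, 27->10, 28->11, 29->12
Step 2: Rank sum for X: R1 = 1 + 3 + 5 + 7 + 8 + 9 + 10 + 11 = 54.
Step 3: U_X = R1 - n1(n1+1)/2 = 54 - 8*9/2 = 54 - 36 = 18.
       U_Y = n1*n2 - U_X = 32 - 18 = 14.
Step 4: No ties, so the exact null distribution of U (based on enumerating the C(12,8) = 495 equally likely rank assignments) gives the two-sided p-value.
Step 5: p-value = 0.808081; compare to alpha = 0.1. fail to reject H0.

U_X = 18, p = 0.808081, fail to reject H0 at alpha = 0.1.


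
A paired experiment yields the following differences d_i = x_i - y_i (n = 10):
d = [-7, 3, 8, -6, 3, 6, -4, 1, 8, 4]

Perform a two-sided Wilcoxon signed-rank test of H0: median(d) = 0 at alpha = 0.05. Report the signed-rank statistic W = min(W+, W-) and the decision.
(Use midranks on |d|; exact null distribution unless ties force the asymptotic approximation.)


Step 1: Drop any zero differences (none here) and take |d_i|.
|d| = [7, 3, 8, 6, 3, 6, 4, 1, 8, 4]
Step 2: Midrank |d_i| (ties get averaged ranks).
ranks: |7|->8, |3|->2.5, |8|->9.5, |6|->6.5, |3|->2.5, |6|->6.5, |4|->4.5, |1|->1, |8|->9.5, |4|->4.5
Step 3: Attach original signs; sum ranks with positive sign and with negative sign.
W+ = 2.5 + 9.5 + 2.5 + 6.5 + 1 + 9.5 + 4.5 = 36
W- = 8 + 6.5 + 4.5 = 19
(Check: W+ + W- = 55 should equal n(n+1)/2 = 55.)
Step 4: Test statistic W = min(W+, W-) = 19.
Step 5: Ties in |d|, so use the tie-corrected normal approximation.
        E[W] = n(n+1)/4 = 10*11/4 = 27.5.
        Tie groups: |d|=3 (t=2), |d|=4 (t=2), |d|=6 (t=2), |d|=8 (t=2); sum(t^3 - t) = 24.
        Var[W] = n(n+1)(2n+1)/24 - sum(t^3-t)/48 = 2310/24 - 24/48 = 95.75.
        z = (W - E[W]) / sqrt(Var[W]) = (19 - 27.5) / 9.7852 = -0.8687.
        Two-sided p = 2*Phi(z) = 0.385033.
Step 6: alpha = 0.05. fail to reject H0.

W+ = 36, W- = 19, W = min = 19, p = 0.385033, fail to reject H0.


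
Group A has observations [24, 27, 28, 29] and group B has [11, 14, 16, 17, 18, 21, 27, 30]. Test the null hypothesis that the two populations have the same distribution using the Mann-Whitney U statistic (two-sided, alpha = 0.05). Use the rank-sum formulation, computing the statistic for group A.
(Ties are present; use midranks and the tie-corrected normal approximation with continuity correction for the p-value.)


Step 1: Combine and sort all 12 observations; assign midranks.
sorted (value, group): (11,Y), (14,Y), (16,Y), (17,Y), (18,Y), (21,Y), (24,X), (27,X), (27,Y), (28,X), (29,X), (30,Y)
ranks: 11->1, 14->2, 16->3, 17->4, 18->5, 21->6, 24->7, 27->8.5, 27->8.5, 28->10, 29->11, 30->12
Step 2: Rank sum for X: R1 = 7 + 8.5 + 10 + 11 = 36.5.
Step 3: U_X = R1 - n1(n1+1)/2 = 36.5 - 4*5/2 = 36.5 - 10 = 26.5.
       U_Y = n1*n2 - U_X = 32 - 26.5 = 5.5.
Step 4: Ties are present, so use the tie-corrected normal approximation (with continuity correction) for the p-value.
Step 5: p-value = 0.088869; compare to alpha = 0.05. fail to reject H0.

U_X = 26.5, p = 0.088869, fail to reject H0 at alpha = 0.05.


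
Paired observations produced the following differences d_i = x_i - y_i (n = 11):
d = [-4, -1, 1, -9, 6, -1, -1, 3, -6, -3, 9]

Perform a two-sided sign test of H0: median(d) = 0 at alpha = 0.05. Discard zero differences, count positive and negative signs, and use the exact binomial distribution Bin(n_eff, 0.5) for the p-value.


Step 1: Discard zero differences. Original n = 11; n_eff = number of nonzero differences = 11.
Nonzero differences (with sign): -4, -1, +1, -9, +6, -1, -1, +3, -6, -3, +9
Step 2: Count signs: positive = 4, negative = 7.
Step 3: Under H0: P(positive) = 0.5, so the number of positives S ~ Bin(11, 0.5).
Step 4: Two-sided exact p-value = sum of Bin(11,0.5) probabilities at or below the observed probability = 0.548828.
Step 5: alpha = 0.05. fail to reject H0.

n_eff = 11, pos = 4, neg = 7, p = 0.548828, fail to reject H0.


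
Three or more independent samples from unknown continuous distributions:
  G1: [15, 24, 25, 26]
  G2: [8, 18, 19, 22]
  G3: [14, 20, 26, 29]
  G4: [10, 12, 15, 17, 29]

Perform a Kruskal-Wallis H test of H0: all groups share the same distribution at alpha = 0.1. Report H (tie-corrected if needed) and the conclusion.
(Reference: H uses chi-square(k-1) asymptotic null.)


Step 1: Combine all N = 17 observations and assign midranks.
sorted (value, group, rank): (8,G2,1), (10,G4,2), (12,G4,3), (14,G3,4), (15,G1,5.5), (15,G4,5.5), (17,G4,7), (18,G2,8), (19,G2,9), (20,G3,10), (22,G2,11), (24,G1,12), (25,G1,13), (26,G1,14.5), (26,G3,14.5), (29,G3,16.5), (29,G4,16.5)
Step 2: Sum ranks within each group.
R_1 = 45 (n_1 = 4)
R_2 = 29 (n_2 = 4)
R_3 = 45 (n_3 = 4)
R_4 = 34 (n_4 = 5)
Step 3: H = 12/(N(N+1)) * sum(R_i^2/n_i) - 3(N+1)
     = 12/(17*18) * (45^2/4 + 29^2/4 + 45^2/4 + 34^2/5) - 3*18
     = 0.039216 * 1453.95 - 54
     = 3.017647.
Step 4: Ties present; correction factor C = 1 - 18/(17^3 - 17) = 0.996324. Corrected H = 3.017647 / 0.996324 = 3.028782.
Step 5: Under H0, H ~ chi^2(3); p-value = 0.387209.
Step 6: alpha = 0.1. fail to reject H0.

H = 3.0288, df = 3, p = 0.387209, fail to reject H0.


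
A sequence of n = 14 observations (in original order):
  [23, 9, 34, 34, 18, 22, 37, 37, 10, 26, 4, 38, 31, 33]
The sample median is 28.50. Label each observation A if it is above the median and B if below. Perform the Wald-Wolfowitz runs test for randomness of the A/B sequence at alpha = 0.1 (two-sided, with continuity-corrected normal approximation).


Step 1: Compute median = 28.50; label A = above, B = below.
Labels in order: BBAABBAABBBAAA  (n_A = 7, n_B = 7)
Step 2: Count runs R = 6.
Step 3: Under H0 (random ordering), E[R] = 2*n_A*n_B/(n_A+n_B) + 1 = 2*7*7/14 + 1 = 8.0000.
        Var[R] = 2*n_A*n_B*(2*n_A*n_B - n_A - n_B) / ((n_A+n_B)^2 * (n_A+n_B-1)) = 8232/2548 = 3.2308.
        SD[R] = 1.7974.
Step 4: Continuity-corrected z = (R + 0.5 - E[R]) / SD[R] = (6 + 0.5 - 8.0000) / 1.7974 = -0.8345.
Step 5: Two-sided p-value via normal approximation = 2*(1 - Phi(|z|)) = 0.403986.
Step 6: alpha = 0.1. fail to reject H0.

R = 6, z = -0.8345, p = 0.403986, fail to reject H0.


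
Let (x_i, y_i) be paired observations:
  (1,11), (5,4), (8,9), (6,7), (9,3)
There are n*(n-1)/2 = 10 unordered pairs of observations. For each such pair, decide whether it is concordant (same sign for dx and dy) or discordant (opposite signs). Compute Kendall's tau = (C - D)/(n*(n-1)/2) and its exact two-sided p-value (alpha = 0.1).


Step 1: Enumerate the 10 unordered pairs (i,j) with i<j and classify each by sign(x_j-x_i) * sign(y_j-y_i).
  (1,2):dx=+4,dy=-7->D; (1,3):dx=+7,dy=-2->D; (1,4):dx=+5,dy=-4->D; (1,5):dx=+8,dy=-8->D
  (2,3):dx=+3,dy=+5->C; (2,4):dx=+1,dy=+3->C; (2,5):dx=+4,dy=-1->D; (3,4):dx=-2,dy=-2->C
  (3,5):dx=+1,dy=-6->D; (4,5):dx=+3,dy=-4->D
Step 2: C = 3, D = 7, total pairs = 10.
Step 3: tau = (C - D)/(n(n-1)/2) = (3 - 7)/10 = -0.400000.
Step 4: Exact two-sided p-value (enumerate n! = 120 permutations of y under H0): p = 0.483333.
Step 5: alpha = 0.1. fail to reject H0.

tau_b = -0.4000 (C=3, D=7), p = 0.483333, fail to reject H0.


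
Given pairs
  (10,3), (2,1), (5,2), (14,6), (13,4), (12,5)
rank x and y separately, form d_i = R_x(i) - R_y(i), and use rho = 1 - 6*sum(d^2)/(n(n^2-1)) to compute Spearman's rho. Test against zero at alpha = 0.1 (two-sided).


Step 1: Rank x and y separately (midranks; no ties here).
rank(x): 10->3, 2->1, 5->2, 14->6, 13->5, 12->4
rank(y): 3->3, 1->1, 2->2, 6->6, 4->4, 5->5
Step 2: d_i = R_x(i) - R_y(i); compute d_i^2.
  (3-3)^2=0, (1-1)^2=0, (2-2)^2=0, (6-6)^2=0, (5-4)^2=1, (4-5)^2=1
sum(d^2) = 2.
Step 3: rho = 1 - 6*2 / (6*(6^2 - 1)) = 1 - 12/210 = 0.942857.
Step 4: Under H0, t = rho * sqrt((n-2)/(1-rho^2)) = 5.6595 ~ t(4).
Step 5: Two-sided p-value from the t-distribution with 4 df = 0.004805.
Step 6: alpha = 0.1. reject H0.

rho = 0.9429, p = 0.004805, reject H0 at alpha = 0.1.


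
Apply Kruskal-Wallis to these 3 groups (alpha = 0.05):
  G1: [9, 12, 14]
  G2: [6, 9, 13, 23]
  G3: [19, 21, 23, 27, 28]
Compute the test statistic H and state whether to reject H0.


Step 1: Combine all N = 12 observations and assign midranks.
sorted (value, group, rank): (6,G2,1), (9,G1,2.5), (9,G2,2.5), (12,G1,4), (13,G2,5), (14,G1,6), (19,G3,7), (21,G3,8), (23,G2,9.5), (23,G3,9.5), (27,G3,11), (28,G3,12)
Step 2: Sum ranks within each group.
R_1 = 12.5 (n_1 = 3)
R_2 = 18 (n_2 = 4)
R_3 = 47.5 (n_3 = 5)
Step 3: H = 12/(N(N+1)) * sum(R_i^2/n_i) - 3(N+1)
     = 12/(12*13) * (12.5^2/3 + 18^2/4 + 47.5^2/5) - 3*13
     = 0.076923 * 584.333 - 39
     = 5.948718.
Step 4: Ties present; correction factor C = 1 - 12/(12^3 - 12) = 0.993007. Corrected H = 5.948718 / 0.993007 = 5.990610.
Step 5: Under H0, H ~ chi^2(2); p-value = 0.050021.
Step 6: alpha = 0.05. fail to reject H0.

H = 5.9906, df = 2, p = 0.050021, fail to reject H0.


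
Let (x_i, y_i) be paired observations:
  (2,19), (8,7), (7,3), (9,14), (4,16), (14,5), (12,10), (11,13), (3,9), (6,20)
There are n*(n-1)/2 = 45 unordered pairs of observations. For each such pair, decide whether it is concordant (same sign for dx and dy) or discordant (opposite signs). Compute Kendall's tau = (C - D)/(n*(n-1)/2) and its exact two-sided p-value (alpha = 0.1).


Step 1: Enumerate the 45 unordered pairs (i,j) with i<j and classify each by sign(x_j-x_i) * sign(y_j-y_i).
  (1,2):dx=+6,dy=-12->D; (1,3):dx=+5,dy=-16->D; (1,4):dx=+7,dy=-5->D; (1,5):dx=+2,dy=-3->D
  (1,6):dx=+12,dy=-14->D; (1,7):dx=+10,dy=-9->D; (1,8):dx=+9,dy=-6->D; (1,9):dx=+1,dy=-10->D
  (1,10):dx=+4,dy=+1->C; (2,3):dx=-1,dy=-4->C; (2,4):dx=+1,dy=+7->C; (2,5):dx=-4,dy=+9->D
  (2,6):dx=+6,dy=-2->D; (2,7):dx=+4,dy=+3->C; (2,8):dx=+3,dy=+6->C; (2,9):dx=-5,dy=+2->D
  (2,10):dx=-2,dy=+13->D; (3,4):dx=+2,dy=+11->C; (3,5):dx=-3,dy=+13->D; (3,6):dx=+7,dy=+2->C
  (3,7):dx=+5,dy=+7->C; (3,8):dx=+4,dy=+10->C; (3,9):dx=-4,dy=+6->D; (3,10):dx=-1,dy=+17->D
  (4,5):dx=-5,dy=+2->D; (4,6):dx=+5,dy=-9->D; (4,7):dx=+3,dy=-4->D; (4,8):dx=+2,dy=-1->D
  (4,9):dx=-6,dy=-5->C; (4,10):dx=-3,dy=+6->D; (5,6):dx=+10,dy=-11->D; (5,7):dx=+8,dy=-6->D
  (5,8):dx=+7,dy=-3->D; (5,9):dx=-1,dy=-7->C; (5,10):dx=+2,dy=+4->C; (6,7):dx=-2,dy=+5->D
  (6,8):dx=-3,dy=+8->D; (6,9):dx=-11,dy=+4->D; (6,10):dx=-8,dy=+15->D; (7,8):dx=-1,dy=+3->D
  (7,9):dx=-9,dy=-1->C; (7,10):dx=-6,dy=+10->D; (8,9):dx=-8,dy=-4->C; (8,10):dx=-5,dy=+7->D
  (9,10):dx=+3,dy=+11->C
Step 2: C = 15, D = 30, total pairs = 45.
Step 3: tau = (C - D)/(n(n-1)/2) = (15 - 30)/45 = -0.333333.
Step 4: Exact two-sided p-value (enumerate n! = 3628800 permutations of y under H0): p = 0.216373.
Step 5: alpha = 0.1. fail to reject H0.

tau_b = -0.3333 (C=15, D=30), p = 0.216373, fail to reject H0.


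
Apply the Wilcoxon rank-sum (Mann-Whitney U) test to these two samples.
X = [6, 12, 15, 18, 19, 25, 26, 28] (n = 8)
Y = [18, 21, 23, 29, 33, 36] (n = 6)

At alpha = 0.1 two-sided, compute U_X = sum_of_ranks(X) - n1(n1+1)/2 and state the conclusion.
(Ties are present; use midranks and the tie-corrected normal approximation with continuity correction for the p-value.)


Step 1: Combine and sort all 14 observations; assign midranks.
sorted (value, group): (6,X), (12,X), (15,X), (18,X), (18,Y), (19,X), (21,Y), (23,Y), (25,X), (26,X), (28,X), (29,Y), (33,Y), (36,Y)
ranks: 6->1, 12->2, 15->3, 18->4.5, 18->4.5, 19->6, 21->7, 23->8, 25->9, 26->10, 28->11, 29->12, 33->13, 36->14
Step 2: Rank sum for X: R1 = 1 + 2 + 3 + 4.5 + 6 + 9 + 10 + 11 = 46.5.
Step 3: U_X = R1 - n1(n1+1)/2 = 46.5 - 8*9/2 = 46.5 - 36 = 10.5.
       U_Y = n1*n2 - U_X = 48 - 10.5 = 37.5.
Step 4: Ties are present, so use the tie-corrected normal approximation (with continuity correction) for the p-value.
Step 5: p-value = 0.092930; compare to alpha = 0.1. reject H0.

U_X = 10.5, p = 0.092930, reject H0 at alpha = 0.1.


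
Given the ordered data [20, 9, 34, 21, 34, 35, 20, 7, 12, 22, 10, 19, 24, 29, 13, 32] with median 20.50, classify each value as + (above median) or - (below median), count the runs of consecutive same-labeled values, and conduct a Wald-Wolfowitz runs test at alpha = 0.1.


Step 1: Compute median = 20.50; label A = above, B = below.
Labels in order: BBAAAABBBABBAABA  (n_A = 8, n_B = 8)
Step 2: Count runs R = 8.
Step 3: Under H0 (random ordering), E[R] = 2*n_A*n_B/(n_A+n_B) + 1 = 2*8*8/16 + 1 = 9.0000.
        Var[R] = 2*n_A*n_B*(2*n_A*n_B - n_A - n_B) / ((n_A+n_B)^2 * (n_A+n_B-1)) = 14336/3840 = 3.7333.
        SD[R] = 1.9322.
Step 4: Continuity-corrected z = (R + 0.5 - E[R]) / SD[R] = (8 + 0.5 - 9.0000) / 1.9322 = -0.2588.
Step 5: Two-sided p-value via normal approximation = 2*(1 - Phi(|z|)) = 0.795809.
Step 6: alpha = 0.1. fail to reject H0.

R = 8, z = -0.2588, p = 0.795809, fail to reject H0.


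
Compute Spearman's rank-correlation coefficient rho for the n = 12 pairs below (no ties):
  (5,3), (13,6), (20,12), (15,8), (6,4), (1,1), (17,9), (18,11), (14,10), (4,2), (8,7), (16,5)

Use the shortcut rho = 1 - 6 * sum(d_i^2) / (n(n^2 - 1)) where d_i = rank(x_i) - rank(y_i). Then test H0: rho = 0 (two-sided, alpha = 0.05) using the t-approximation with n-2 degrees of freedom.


Step 1: Rank x and y separately (midranks; no ties here).
rank(x): 5->3, 13->6, 20->12, 15->8, 6->4, 1->1, 17->10, 18->11, 14->7, 4->2, 8->5, 16->9
rank(y): 3->3, 6->6, 12->12, 8->8, 4->4, 1->1, 9->9, 11->11, 10->10, 2->2, 7->7, 5->5
Step 2: d_i = R_x(i) - R_y(i); compute d_i^2.
  (3-3)^2=0, (6-6)^2=0, (12-12)^2=0, (8-8)^2=0, (4-4)^2=0, (1-1)^2=0, (10-9)^2=1, (11-11)^2=0, (7-10)^2=9, (2-2)^2=0, (5-7)^2=4, (9-5)^2=16
sum(d^2) = 30.
Step 3: rho = 1 - 6*30 / (12*(12^2 - 1)) = 1 - 180/1716 = 0.895105.
Step 4: Under H0, t = rho * sqrt((n-2)/(1-rho^2)) = 6.3486 ~ t(10).
Step 5: Two-sided p-value from the t-distribution with 10 df = 0.000084.
Step 6: alpha = 0.05. reject H0.

rho = 0.8951, p = 0.000084, reject H0 at alpha = 0.05.


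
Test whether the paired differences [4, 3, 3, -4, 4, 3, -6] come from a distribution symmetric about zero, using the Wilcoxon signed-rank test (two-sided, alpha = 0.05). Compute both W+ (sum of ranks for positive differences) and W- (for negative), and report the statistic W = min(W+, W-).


Step 1: Drop any zero differences (none here) and take |d_i|.
|d| = [4, 3, 3, 4, 4, 3, 6]
Step 2: Midrank |d_i| (ties get averaged ranks).
ranks: |4|->5, |3|->2, |3|->2, |4|->5, |4|->5, |3|->2, |6|->7
Step 3: Attach original signs; sum ranks with positive sign and with negative sign.
W+ = 5 + 2 + 2 + 5 + 2 = 16
W- = 5 + 7 = 12
(Check: W+ + W- = 28 should equal n(n+1)/2 = 28.)
Step 4: Test statistic W = min(W+, W-) = 12.
Step 5: Ties in |d|, so use the tie-corrected normal approximation.
        E[W] = n(n+1)/4 = 7*8/4 = 14.
        Tie groups: |d|=3 (t=3), |d|=4 (t=3); sum(t^3 - t) = 48.
        Var[W] = n(n+1)(2n+1)/24 - sum(t^3-t)/48 = 840/24 - 48/48 = 34.
        z = (W - E[W]) / sqrt(Var[W]) = (12 - 14) / 5.8310 = -0.3430.
        Two-sided p = 2*Phi(z) = 0.731601.
Step 6: alpha = 0.05. fail to reject H0.

W+ = 16, W- = 12, W = min = 12, p = 0.731601, fail to reject H0.


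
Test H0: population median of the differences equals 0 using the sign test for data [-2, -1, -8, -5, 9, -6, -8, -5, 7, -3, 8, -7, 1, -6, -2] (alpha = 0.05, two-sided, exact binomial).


Step 1: Discard zero differences. Original n = 15; n_eff = number of nonzero differences = 15.
Nonzero differences (with sign): -2, -1, -8, -5, +9, -6, -8, -5, +7, -3, +8, -7, +1, -6, -2
Step 2: Count signs: positive = 4, negative = 11.
Step 3: Under H0: P(positive) = 0.5, so the number of positives S ~ Bin(15, 0.5).
Step 4: Two-sided exact p-value = sum of Bin(15,0.5) probabilities at or below the observed probability = 0.118469.
Step 5: alpha = 0.05. fail to reject H0.

n_eff = 15, pos = 4, neg = 11, p = 0.118469, fail to reject H0.


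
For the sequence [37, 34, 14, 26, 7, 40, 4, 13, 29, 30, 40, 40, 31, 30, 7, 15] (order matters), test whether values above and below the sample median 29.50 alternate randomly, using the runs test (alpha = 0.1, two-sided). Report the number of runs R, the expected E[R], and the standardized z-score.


Step 1: Compute median = 29.50; label A = above, B = below.
Labels in order: AABBBABBBAAAAABB  (n_A = 8, n_B = 8)
Step 2: Count runs R = 6.
Step 3: Under H0 (random ordering), E[R] = 2*n_A*n_B/(n_A+n_B) + 1 = 2*8*8/16 + 1 = 9.0000.
        Var[R] = 2*n_A*n_B*(2*n_A*n_B - n_A - n_B) / ((n_A+n_B)^2 * (n_A+n_B-1)) = 14336/3840 = 3.7333.
        SD[R] = 1.9322.
Step 4: Continuity-corrected z = (R + 0.5 - E[R]) / SD[R] = (6 + 0.5 - 9.0000) / 1.9322 = -1.2939.
Step 5: Two-sided p-value via normal approximation = 2*(1 - Phi(|z|)) = 0.195709.
Step 6: alpha = 0.1. fail to reject H0.

R = 6, z = -1.2939, p = 0.195709, fail to reject H0.


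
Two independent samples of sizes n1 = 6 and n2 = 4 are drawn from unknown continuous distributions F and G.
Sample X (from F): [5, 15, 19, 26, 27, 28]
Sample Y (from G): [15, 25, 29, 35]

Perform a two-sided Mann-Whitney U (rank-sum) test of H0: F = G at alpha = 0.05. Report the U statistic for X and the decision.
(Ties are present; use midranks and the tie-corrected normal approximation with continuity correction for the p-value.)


Step 1: Combine and sort all 10 observations; assign midranks.
sorted (value, group): (5,X), (15,X), (15,Y), (19,X), (25,Y), (26,X), (27,X), (28,X), (29,Y), (35,Y)
ranks: 5->1, 15->2.5, 15->2.5, 19->4, 25->5, 26->6, 27->7, 28->8, 29->9, 35->10
Step 2: Rank sum for X: R1 = 1 + 2.5 + 4 + 6 + 7 + 8 = 28.5.
Step 3: U_X = R1 - n1(n1+1)/2 = 28.5 - 6*7/2 = 28.5 - 21 = 7.5.
       U_Y = n1*n2 - U_X = 24 - 7.5 = 16.5.
Step 4: Ties are present, so use the tie-corrected normal approximation (with continuity correction) for the p-value.
Step 5: p-value = 0.392330; compare to alpha = 0.05. fail to reject H0.

U_X = 7.5, p = 0.392330, fail to reject H0 at alpha = 0.05.


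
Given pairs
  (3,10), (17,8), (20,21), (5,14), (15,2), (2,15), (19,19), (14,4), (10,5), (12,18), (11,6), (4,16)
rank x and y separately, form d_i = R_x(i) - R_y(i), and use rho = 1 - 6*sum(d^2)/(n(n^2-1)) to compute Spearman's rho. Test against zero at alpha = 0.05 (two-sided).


Step 1: Rank x and y separately (midranks; no ties here).
rank(x): 3->2, 17->10, 20->12, 5->4, 15->9, 2->1, 19->11, 14->8, 10->5, 12->7, 11->6, 4->3
rank(y): 10->6, 8->5, 21->12, 14->7, 2->1, 15->8, 19->11, 4->2, 5->3, 18->10, 6->4, 16->9
Step 2: d_i = R_x(i) - R_y(i); compute d_i^2.
  (2-6)^2=16, (10-5)^2=25, (12-12)^2=0, (4-7)^2=9, (9-1)^2=64, (1-8)^2=49, (11-11)^2=0, (8-2)^2=36, (5-3)^2=4, (7-10)^2=9, (6-4)^2=4, (3-9)^2=36
sum(d^2) = 252.
Step 3: rho = 1 - 6*252 / (12*(12^2 - 1)) = 1 - 1512/1716 = 0.118881.
Step 4: Under H0, t = rho * sqrt((n-2)/(1-rho^2)) = 0.3786 ~ t(10).
Step 5: Two-sided p-value from the t-distribution with 10 df = 0.712884.
Step 6: alpha = 0.05. fail to reject H0.

rho = 0.1189, p = 0.712884, fail to reject H0 at alpha = 0.05.


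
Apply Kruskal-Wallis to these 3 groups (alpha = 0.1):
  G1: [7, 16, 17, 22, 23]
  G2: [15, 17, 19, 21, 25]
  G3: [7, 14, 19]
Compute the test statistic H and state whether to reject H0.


Step 1: Combine all N = 13 observations and assign midranks.
sorted (value, group, rank): (7,G1,1.5), (7,G3,1.5), (14,G3,3), (15,G2,4), (16,G1,5), (17,G1,6.5), (17,G2,6.5), (19,G2,8.5), (19,G3,8.5), (21,G2,10), (22,G1,11), (23,G1,12), (25,G2,13)
Step 2: Sum ranks within each group.
R_1 = 36 (n_1 = 5)
R_2 = 42 (n_2 = 5)
R_3 = 13 (n_3 = 3)
Step 3: H = 12/(N(N+1)) * sum(R_i^2/n_i) - 3(N+1)
     = 12/(13*14) * (36^2/5 + 42^2/5 + 13^2/3) - 3*14
     = 0.065934 * 668.333 - 42
     = 2.065934.
Step 4: Ties present; correction factor C = 1 - 18/(13^3 - 13) = 0.991758. Corrected H = 2.065934 / 0.991758 = 2.083102.
Step 5: Under H0, H ~ chi^2(2); p-value = 0.352907.
Step 6: alpha = 0.1. fail to reject H0.

H = 2.0831, df = 2, p = 0.352907, fail to reject H0.


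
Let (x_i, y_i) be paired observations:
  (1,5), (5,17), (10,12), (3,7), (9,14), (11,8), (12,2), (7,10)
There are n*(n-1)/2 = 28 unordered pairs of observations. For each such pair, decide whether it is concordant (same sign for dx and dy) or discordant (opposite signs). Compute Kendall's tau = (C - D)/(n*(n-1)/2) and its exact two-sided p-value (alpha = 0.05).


Step 1: Enumerate the 28 unordered pairs (i,j) with i<j and classify each by sign(x_j-x_i) * sign(y_j-y_i).
  (1,2):dx=+4,dy=+12->C; (1,3):dx=+9,dy=+7->C; (1,4):dx=+2,dy=+2->C; (1,5):dx=+8,dy=+9->C
  (1,6):dx=+10,dy=+3->C; (1,7):dx=+11,dy=-3->D; (1,8):dx=+6,dy=+5->C; (2,3):dx=+5,dy=-5->D
  (2,4):dx=-2,dy=-10->C; (2,5):dx=+4,dy=-3->D; (2,6):dx=+6,dy=-9->D; (2,7):dx=+7,dy=-15->D
  (2,8):dx=+2,dy=-7->D; (3,4):dx=-7,dy=-5->C; (3,5):dx=-1,dy=+2->D; (3,6):dx=+1,dy=-4->D
  (3,7):dx=+2,dy=-10->D; (3,8):dx=-3,dy=-2->C; (4,5):dx=+6,dy=+7->C; (4,6):dx=+8,dy=+1->C
  (4,7):dx=+9,dy=-5->D; (4,8):dx=+4,dy=+3->C; (5,6):dx=+2,dy=-6->D; (5,7):dx=+3,dy=-12->D
  (5,8):dx=-2,dy=-4->C; (6,7):dx=+1,dy=-6->D; (6,8):dx=-4,dy=+2->D; (7,8):dx=-5,dy=+8->D
Step 2: C = 13, D = 15, total pairs = 28.
Step 3: tau = (C - D)/(n(n-1)/2) = (13 - 15)/28 = -0.071429.
Step 4: Exact two-sided p-value (enumerate n! = 40320 permutations of y under H0): p = 0.904861.
Step 5: alpha = 0.05. fail to reject H0.

tau_b = -0.0714 (C=13, D=15), p = 0.904861, fail to reject H0.


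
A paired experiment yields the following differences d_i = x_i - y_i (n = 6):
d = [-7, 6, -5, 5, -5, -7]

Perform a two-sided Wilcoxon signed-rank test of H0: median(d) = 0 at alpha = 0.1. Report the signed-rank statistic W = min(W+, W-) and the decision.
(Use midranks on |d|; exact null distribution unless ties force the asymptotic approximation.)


Step 1: Drop any zero differences (none here) and take |d_i|.
|d| = [7, 6, 5, 5, 5, 7]
Step 2: Midrank |d_i| (ties get averaged ranks).
ranks: |7|->5.5, |6|->4, |5|->2, |5|->2, |5|->2, |7|->5.5
Step 3: Attach original signs; sum ranks with positive sign and with negative sign.
W+ = 4 + 2 = 6
W- = 5.5 + 2 + 2 + 5.5 = 15
(Check: W+ + W- = 21 should equal n(n+1)/2 = 21.)
Step 4: Test statistic W = min(W+, W-) = 6.
Step 5: Ties in |d|, so use the tie-corrected normal approximation.
        E[W] = n(n+1)/4 = 6*7/4 = 10.5.
        Tie groups: |d|=5 (t=3), |d|=7 (t=2); sum(t^3 - t) = 30.
        Var[W] = n(n+1)(2n+1)/24 - sum(t^3-t)/48 = 546/24 - 30/48 = 22.125.
        z = (W - E[W]) / sqrt(Var[W]) = (6 - 10.5) / 4.7037 = -0.9567.
        Two-sided p = 2*Phi(z) = 0.338724.
Step 6: alpha = 0.1. fail to reject H0.

W+ = 6, W- = 15, W = min = 6, p = 0.338724, fail to reject H0.


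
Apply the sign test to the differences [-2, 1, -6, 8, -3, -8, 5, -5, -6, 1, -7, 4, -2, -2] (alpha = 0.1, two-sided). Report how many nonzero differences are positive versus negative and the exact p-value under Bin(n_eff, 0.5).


Step 1: Discard zero differences. Original n = 14; n_eff = number of nonzero differences = 14.
Nonzero differences (with sign): -2, +1, -6, +8, -3, -8, +5, -5, -6, +1, -7, +4, -2, -2
Step 2: Count signs: positive = 5, negative = 9.
Step 3: Under H0: P(positive) = 0.5, so the number of positives S ~ Bin(14, 0.5).
Step 4: Two-sided exact p-value = sum of Bin(14,0.5) probabilities at or below the observed probability = 0.423950.
Step 5: alpha = 0.1. fail to reject H0.

n_eff = 14, pos = 5, neg = 9, p = 0.423950, fail to reject H0.


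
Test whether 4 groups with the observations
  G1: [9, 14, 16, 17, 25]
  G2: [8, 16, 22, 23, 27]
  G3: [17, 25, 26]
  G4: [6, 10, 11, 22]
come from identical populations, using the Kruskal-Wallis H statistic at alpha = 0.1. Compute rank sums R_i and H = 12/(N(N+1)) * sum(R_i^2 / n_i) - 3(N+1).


Step 1: Combine all N = 17 observations and assign midranks.
sorted (value, group, rank): (6,G4,1), (8,G2,2), (9,G1,3), (10,G4,4), (11,G4,5), (14,G1,6), (16,G1,7.5), (16,G2,7.5), (17,G1,9.5), (17,G3,9.5), (22,G2,11.5), (22,G4,11.5), (23,G2,13), (25,G1,14.5), (25,G3,14.5), (26,G3,16), (27,G2,17)
Step 2: Sum ranks within each group.
R_1 = 40.5 (n_1 = 5)
R_2 = 51 (n_2 = 5)
R_3 = 40 (n_3 = 3)
R_4 = 21.5 (n_4 = 4)
Step 3: H = 12/(N(N+1)) * sum(R_i^2/n_i) - 3(N+1)
     = 12/(17*18) * (40.5^2/5 + 51^2/5 + 40^2/3 + 21.5^2/4) - 3*18
     = 0.039216 * 1497.15 - 54
     = 4.711601.
Step 4: Ties present; correction factor C = 1 - 24/(17^3 - 17) = 0.995098. Corrected H = 4.711601 / 0.995098 = 4.734811.
Step 5: Under H0, H ~ chi^2(3); p-value = 0.192278.
Step 6: alpha = 0.1. fail to reject H0.

H = 4.7348, df = 3, p = 0.192278, fail to reject H0.


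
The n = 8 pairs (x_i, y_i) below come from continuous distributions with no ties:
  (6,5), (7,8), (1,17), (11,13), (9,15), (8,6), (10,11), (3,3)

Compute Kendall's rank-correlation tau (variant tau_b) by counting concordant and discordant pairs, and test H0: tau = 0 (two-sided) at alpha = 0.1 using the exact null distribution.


Step 1: Enumerate the 28 unordered pairs (i,j) with i<j and classify each by sign(x_j-x_i) * sign(y_j-y_i).
  (1,2):dx=+1,dy=+3->C; (1,3):dx=-5,dy=+12->D; (1,4):dx=+5,dy=+8->C; (1,5):dx=+3,dy=+10->C
  (1,6):dx=+2,dy=+1->C; (1,7):dx=+4,dy=+6->C; (1,8):dx=-3,dy=-2->C; (2,3):dx=-6,dy=+9->D
  (2,4):dx=+4,dy=+5->C; (2,5):dx=+2,dy=+7->C; (2,6):dx=+1,dy=-2->D; (2,7):dx=+3,dy=+3->C
  (2,8):dx=-4,dy=-5->C; (3,4):dx=+10,dy=-4->D; (3,5):dx=+8,dy=-2->D; (3,6):dx=+7,dy=-11->D
  (3,7):dx=+9,dy=-6->D; (3,8):dx=+2,dy=-14->D; (4,5):dx=-2,dy=+2->D; (4,6):dx=-3,dy=-7->C
  (4,7):dx=-1,dy=-2->C; (4,8):dx=-8,dy=-10->C; (5,6):dx=-1,dy=-9->C; (5,7):dx=+1,dy=-4->D
  (5,8):dx=-6,dy=-12->C; (6,7):dx=+2,dy=+5->C; (6,8):dx=-5,dy=-3->C; (7,8):dx=-7,dy=-8->C
Step 2: C = 18, D = 10, total pairs = 28.
Step 3: tau = (C - D)/(n(n-1)/2) = (18 - 10)/28 = 0.285714.
Step 4: Exact two-sided p-value (enumerate n! = 40320 permutations of y under H0): p = 0.398760.
Step 5: alpha = 0.1. fail to reject H0.

tau_b = 0.2857 (C=18, D=10), p = 0.398760, fail to reject H0.
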